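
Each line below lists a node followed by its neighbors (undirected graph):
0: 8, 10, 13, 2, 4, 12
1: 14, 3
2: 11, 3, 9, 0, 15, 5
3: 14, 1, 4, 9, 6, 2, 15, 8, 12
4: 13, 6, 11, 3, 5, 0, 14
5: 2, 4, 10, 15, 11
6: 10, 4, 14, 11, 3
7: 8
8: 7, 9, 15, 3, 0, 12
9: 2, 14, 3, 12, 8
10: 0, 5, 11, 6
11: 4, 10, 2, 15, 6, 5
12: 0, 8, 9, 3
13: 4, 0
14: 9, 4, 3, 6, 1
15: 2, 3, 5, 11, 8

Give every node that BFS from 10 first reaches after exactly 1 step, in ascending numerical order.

0, 5, 6, 11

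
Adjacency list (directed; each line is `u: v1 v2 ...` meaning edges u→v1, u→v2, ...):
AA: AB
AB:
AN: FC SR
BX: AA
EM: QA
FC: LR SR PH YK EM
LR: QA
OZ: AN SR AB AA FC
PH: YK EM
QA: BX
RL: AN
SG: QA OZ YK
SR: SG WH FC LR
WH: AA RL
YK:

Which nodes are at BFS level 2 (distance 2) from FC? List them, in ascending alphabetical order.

Level 0: FC
Level 1: EM, LR, PH, SR, YK
Level 2: QA, SG, WH
Level 3: AA, BX, OZ, RL
Level 4: AB, AN

QA, SG, WH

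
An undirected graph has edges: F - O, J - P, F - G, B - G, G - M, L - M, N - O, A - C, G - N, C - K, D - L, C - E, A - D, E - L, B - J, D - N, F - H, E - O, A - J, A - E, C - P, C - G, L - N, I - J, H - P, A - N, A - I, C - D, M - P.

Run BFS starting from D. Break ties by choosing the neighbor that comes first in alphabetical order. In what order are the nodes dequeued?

D, A, C, L, N, E, I, J, G, K, P, M, O, B, F, H

Visit D; enqueue A, C, L, N → queue [A, C, L, N]
Visit A; enqueue E, I, J → queue [C, L, N, E, I, J]
Visit C; enqueue G, K, P → queue [L, N, E, I, J, G, K, P]
Visit L; enqueue M → queue [N, E, I, J, G, K, P, M]
Visit N; enqueue O → queue [E, I, J, G, K, P, M, O]
Visit E → queue [I, J, G, K, P, M, O]
Visit I → queue [J, G, K, P, M, O]
Visit J; enqueue B → queue [G, K, P, M, O, B]
Visit G; enqueue F → queue [K, P, M, O, B, F]
Visit K → queue [P, M, O, B, F]
Visit P; enqueue H → queue [M, O, B, F, H]
Visit M → queue [O, B, F, H]
Visit O → queue [B, F, H]
Visit B → queue [F, H]
Visit F → queue [H]
Visit H → queue []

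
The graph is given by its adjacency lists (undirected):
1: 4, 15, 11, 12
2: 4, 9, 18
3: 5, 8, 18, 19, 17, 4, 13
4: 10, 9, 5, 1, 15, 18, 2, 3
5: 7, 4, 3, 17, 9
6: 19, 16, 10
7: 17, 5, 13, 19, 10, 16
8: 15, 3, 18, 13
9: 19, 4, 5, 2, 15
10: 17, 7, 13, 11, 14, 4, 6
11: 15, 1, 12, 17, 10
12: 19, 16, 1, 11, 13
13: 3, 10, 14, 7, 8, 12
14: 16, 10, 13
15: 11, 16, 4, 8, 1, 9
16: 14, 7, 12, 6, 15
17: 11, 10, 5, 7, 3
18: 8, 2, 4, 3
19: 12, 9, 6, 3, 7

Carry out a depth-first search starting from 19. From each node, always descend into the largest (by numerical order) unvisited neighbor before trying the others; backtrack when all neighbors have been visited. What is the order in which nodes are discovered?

19 -> 12 -> 16 -> 15 -> 11 -> 17 -> 10 -> 14 -> 13 -> 8 -> 18 -> 4 -> 9 -> 5 -> 7 -> 3 -> 2 -> 1 -> 6

Visit 19
19 → 12
12 → 16
16 → 15
15 → 11
11 → 17
17 → 10
10 → 14
14 → 13
13 → 8
8 → 18
18 → 4
4 → 9
9 → 5
5 → 7
5 → 3
9 → 2
4 → 1
10 → 6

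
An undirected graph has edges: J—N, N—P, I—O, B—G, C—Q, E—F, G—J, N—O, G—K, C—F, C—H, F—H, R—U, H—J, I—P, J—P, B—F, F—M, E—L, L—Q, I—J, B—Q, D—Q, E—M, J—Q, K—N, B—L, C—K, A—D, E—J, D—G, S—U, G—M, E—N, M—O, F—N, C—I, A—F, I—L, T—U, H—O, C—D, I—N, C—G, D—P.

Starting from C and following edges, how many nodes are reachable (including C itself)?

17

BFS from C visits: C, D, F, G, H, I, K, Q, A, P, B, E, M, N, J, O, L
Reachable nodes: 17 of 21 total.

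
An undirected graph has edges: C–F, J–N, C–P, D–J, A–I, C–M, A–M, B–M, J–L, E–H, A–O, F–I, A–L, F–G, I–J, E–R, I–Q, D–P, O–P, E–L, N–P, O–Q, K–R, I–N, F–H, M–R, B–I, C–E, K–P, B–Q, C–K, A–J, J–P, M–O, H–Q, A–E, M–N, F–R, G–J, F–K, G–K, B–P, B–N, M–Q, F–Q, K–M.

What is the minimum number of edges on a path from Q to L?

Level 0: Q
Level 1: B, F, H, I, M, O
Level 2: A, C, E, G, J, K, N, P, R
Level 3: D, L
L first appears at level 3.

3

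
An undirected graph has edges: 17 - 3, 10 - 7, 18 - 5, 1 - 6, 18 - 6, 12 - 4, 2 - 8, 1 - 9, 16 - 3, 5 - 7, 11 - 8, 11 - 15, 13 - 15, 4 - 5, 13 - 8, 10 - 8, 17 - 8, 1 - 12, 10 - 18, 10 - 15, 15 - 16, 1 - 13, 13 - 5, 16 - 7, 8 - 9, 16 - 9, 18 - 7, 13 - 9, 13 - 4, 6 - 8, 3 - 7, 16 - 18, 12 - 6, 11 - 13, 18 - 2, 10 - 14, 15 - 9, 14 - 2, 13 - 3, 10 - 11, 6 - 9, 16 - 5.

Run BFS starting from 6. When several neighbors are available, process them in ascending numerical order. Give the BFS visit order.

Visit 6; enqueue 1, 8, 9, 12, 18 → queue [1, 8, 9, 12, 18]
Visit 1; enqueue 13 → queue [8, 9, 12, 18, 13]
Visit 8; enqueue 2, 10, 11, 17 → queue [9, 12, 18, 13, 2, 10, 11, 17]
Visit 9; enqueue 15, 16 → queue [12, 18, 13, 2, 10, 11, 17, 15, 16]
Visit 12; enqueue 4 → queue [18, 13, 2, 10, 11, 17, 15, 16, 4]
Visit 18; enqueue 5, 7 → queue [13, 2, 10, 11, 17, 15, 16, 4, 5, 7]
Visit 13; enqueue 3 → queue [2, 10, 11, 17, 15, 16, 4, 5, 7, 3]
Visit 2; enqueue 14 → queue [10, 11, 17, 15, 16, 4, 5, 7, 3, 14]
Visit 10 → queue [11, 17, 15, 16, 4, 5, 7, 3, 14]
Visit 11 → queue [17, 15, 16, 4, 5, 7, 3, 14]
Visit 17 → queue [15, 16, 4, 5, 7, 3, 14]
Visit 15 → queue [16, 4, 5, 7, 3, 14]
Visit 16 → queue [4, 5, 7, 3, 14]
Visit 4 → queue [5, 7, 3, 14]
Visit 5 → queue [7, 3, 14]
Visit 7 → queue [3, 14]
Visit 3 → queue [14]
Visit 14 → queue []

6, 1, 8, 9, 12, 18, 13, 2, 10, 11, 17, 15, 16, 4, 5, 7, 3, 14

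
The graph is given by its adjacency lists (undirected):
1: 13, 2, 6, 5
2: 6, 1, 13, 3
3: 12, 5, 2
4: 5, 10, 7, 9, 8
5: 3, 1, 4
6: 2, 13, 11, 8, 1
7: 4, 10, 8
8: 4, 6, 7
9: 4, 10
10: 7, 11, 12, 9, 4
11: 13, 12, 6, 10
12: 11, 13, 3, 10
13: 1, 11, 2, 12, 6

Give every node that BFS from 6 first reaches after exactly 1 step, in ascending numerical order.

Level 0: 6
Level 1: 1, 2, 8, 11, 13
Level 2: 3, 4, 5, 7, 10, 12
Level 3: 9

1, 2, 8, 11, 13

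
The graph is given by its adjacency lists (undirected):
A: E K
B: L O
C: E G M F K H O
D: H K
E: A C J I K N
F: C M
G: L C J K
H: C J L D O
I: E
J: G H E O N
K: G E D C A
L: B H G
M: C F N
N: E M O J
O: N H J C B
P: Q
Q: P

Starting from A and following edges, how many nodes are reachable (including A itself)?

BFS from A visits: A, E, K, C, I, J, N, D, G, F, H, M, O, L, B
Reachable nodes: 15 of 17 total.

15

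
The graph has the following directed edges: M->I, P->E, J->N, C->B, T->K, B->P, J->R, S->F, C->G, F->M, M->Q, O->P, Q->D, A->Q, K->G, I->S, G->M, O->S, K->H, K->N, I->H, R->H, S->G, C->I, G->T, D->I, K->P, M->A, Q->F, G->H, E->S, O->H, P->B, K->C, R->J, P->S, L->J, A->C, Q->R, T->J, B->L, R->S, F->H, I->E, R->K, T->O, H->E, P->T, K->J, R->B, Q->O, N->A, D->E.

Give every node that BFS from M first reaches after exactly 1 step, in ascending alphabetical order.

Level 0: M
Level 1: A, I, Q
Level 2: C, D, E, F, H, O, R, S
Level 3: B, G, J, K, P
Level 4: L, N, T

A, I, Q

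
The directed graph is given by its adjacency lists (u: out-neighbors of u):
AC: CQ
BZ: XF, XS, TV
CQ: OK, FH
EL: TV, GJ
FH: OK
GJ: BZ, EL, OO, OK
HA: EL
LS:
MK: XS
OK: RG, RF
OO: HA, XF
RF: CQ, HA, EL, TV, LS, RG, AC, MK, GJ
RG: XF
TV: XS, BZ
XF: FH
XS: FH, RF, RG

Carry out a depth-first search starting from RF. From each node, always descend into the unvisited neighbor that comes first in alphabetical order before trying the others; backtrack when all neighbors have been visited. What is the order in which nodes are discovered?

Visit RF
RF → AC
AC → CQ
CQ → FH
FH → OK
OK → RG
RG → XF
RF → EL
EL → GJ
GJ → BZ
BZ → TV
TV → XS
GJ → OO
OO → HA
RF → LS
RF → MK

RF AC CQ FH OK RG XF EL GJ BZ TV XS OO HA LS MK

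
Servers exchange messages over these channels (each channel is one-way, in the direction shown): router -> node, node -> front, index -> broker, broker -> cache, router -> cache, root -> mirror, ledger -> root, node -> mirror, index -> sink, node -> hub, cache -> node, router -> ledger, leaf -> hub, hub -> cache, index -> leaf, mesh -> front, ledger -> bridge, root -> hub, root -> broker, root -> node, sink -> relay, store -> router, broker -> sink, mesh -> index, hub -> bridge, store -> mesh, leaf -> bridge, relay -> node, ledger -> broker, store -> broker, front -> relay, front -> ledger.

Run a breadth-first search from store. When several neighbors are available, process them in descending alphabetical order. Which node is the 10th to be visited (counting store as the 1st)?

Visit store; enqueue router, mesh, broker → queue [router, mesh, broker]
Visit router; enqueue node, ledger, cache → queue [mesh, broker, node, ledger, cache]
Visit mesh; enqueue index, front → queue [broker, node, ledger, cache, index, front]
Visit broker; enqueue sink → queue [node, ledger, cache, index, front, sink]
Visit node; enqueue mirror, hub → queue [ledger, cache, index, front, sink, mirror, hub]
Visit ledger; enqueue root, bridge → queue [cache, index, front, sink, mirror, hub, root, bridge]
Visit cache → queue [index, front, sink, mirror, hub, root, bridge]
Visit index; enqueue leaf → queue [front, sink, mirror, hub, root, bridge, leaf]
Visit front; enqueue relay → queue [sink, mirror, hub, root, bridge, leaf, relay]
Visit sink → queue [mirror, hub, root, bridge, leaf, relay]
Visit mirror → queue [hub, root, bridge, leaf, relay]
Visit hub → queue [root, bridge, leaf, relay]
Visit root → queue [bridge, leaf, relay]
Visit bridge → queue [leaf, relay]
Visit leaf → queue [relay]
Visit relay → queue []

Visit order: store, router, mesh, broker, node, ledger, cache, index, front, sink, mirror, hub, root, bridge, leaf, relay

sink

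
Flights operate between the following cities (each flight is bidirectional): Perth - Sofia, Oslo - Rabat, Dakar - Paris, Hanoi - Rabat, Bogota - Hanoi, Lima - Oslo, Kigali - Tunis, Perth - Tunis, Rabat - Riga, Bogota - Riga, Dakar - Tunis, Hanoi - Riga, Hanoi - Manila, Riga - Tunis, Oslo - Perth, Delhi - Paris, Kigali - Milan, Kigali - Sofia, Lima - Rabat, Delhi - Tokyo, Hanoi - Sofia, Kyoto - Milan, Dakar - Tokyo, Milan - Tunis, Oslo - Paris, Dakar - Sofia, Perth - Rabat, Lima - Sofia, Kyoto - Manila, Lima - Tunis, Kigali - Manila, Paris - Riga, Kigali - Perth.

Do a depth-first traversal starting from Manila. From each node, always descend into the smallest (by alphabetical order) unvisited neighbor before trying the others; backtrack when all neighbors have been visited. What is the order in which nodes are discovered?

Manila, Hanoi, Bogota, Riga, Paris, Dakar, Sofia, Kigali, Milan, Kyoto, Tunis, Lima, Oslo, Perth, Rabat, Tokyo, Delhi

Visit Manila
Manila → Hanoi
Hanoi → Bogota
Bogota → Riga
Riga → Paris
Paris → Dakar
Dakar → Sofia
Sofia → Kigali
Kigali → Milan
Milan → Kyoto
Milan → Tunis
Tunis → Lima
Lima → Oslo
Oslo → Perth
Perth → Rabat
Dakar → Tokyo
Tokyo → Delhi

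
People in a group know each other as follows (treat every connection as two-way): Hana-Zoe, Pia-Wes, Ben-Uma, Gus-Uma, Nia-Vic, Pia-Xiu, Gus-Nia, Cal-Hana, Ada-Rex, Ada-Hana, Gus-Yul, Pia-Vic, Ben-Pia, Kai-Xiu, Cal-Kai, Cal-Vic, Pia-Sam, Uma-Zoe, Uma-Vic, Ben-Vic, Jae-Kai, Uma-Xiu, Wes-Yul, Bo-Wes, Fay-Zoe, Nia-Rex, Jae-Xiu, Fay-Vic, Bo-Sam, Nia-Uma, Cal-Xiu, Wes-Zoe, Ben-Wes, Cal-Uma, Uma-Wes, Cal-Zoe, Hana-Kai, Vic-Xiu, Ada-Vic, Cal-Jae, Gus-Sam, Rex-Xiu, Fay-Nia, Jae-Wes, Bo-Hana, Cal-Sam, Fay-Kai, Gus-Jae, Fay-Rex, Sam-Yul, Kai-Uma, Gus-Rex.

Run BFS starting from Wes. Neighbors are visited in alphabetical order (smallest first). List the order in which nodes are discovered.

Wes Ben Bo Jae Pia Uma Yul Zoe Vic Hana Sam Cal Gus Kai Xiu Nia Fay Ada Rex

Visit Wes; enqueue Ben, Bo, Jae, Pia, Uma, Yul, Zoe → queue [Ben, Bo, Jae, Pia, Uma, Yul, Zoe]
Visit Ben; enqueue Vic → queue [Bo, Jae, Pia, Uma, Yul, Zoe, Vic]
Visit Bo; enqueue Hana, Sam → queue [Jae, Pia, Uma, Yul, Zoe, Vic, Hana, Sam]
Visit Jae; enqueue Cal, Gus, Kai, Xiu → queue [Pia, Uma, Yul, Zoe, Vic, Hana, Sam, Cal, Gus, Kai, Xiu]
Visit Pia → queue [Uma, Yul, Zoe, Vic, Hana, Sam, Cal, Gus, Kai, Xiu]
Visit Uma; enqueue Nia → queue [Yul, Zoe, Vic, Hana, Sam, Cal, Gus, Kai, Xiu, Nia]
Visit Yul → queue [Zoe, Vic, Hana, Sam, Cal, Gus, Kai, Xiu, Nia]
Visit Zoe; enqueue Fay → queue [Vic, Hana, Sam, Cal, Gus, Kai, Xiu, Nia, Fay]
Visit Vic; enqueue Ada → queue [Hana, Sam, Cal, Gus, Kai, Xiu, Nia, Fay, Ada]
Visit Hana → queue [Sam, Cal, Gus, Kai, Xiu, Nia, Fay, Ada]
Visit Sam → queue [Cal, Gus, Kai, Xiu, Nia, Fay, Ada]
Visit Cal → queue [Gus, Kai, Xiu, Nia, Fay, Ada]
Visit Gus; enqueue Rex → queue [Kai, Xiu, Nia, Fay, Ada, Rex]
Visit Kai → queue [Xiu, Nia, Fay, Ada, Rex]
Visit Xiu → queue [Nia, Fay, Ada, Rex]
Visit Nia → queue [Fay, Ada, Rex]
Visit Fay → queue [Ada, Rex]
Visit Ada → queue [Rex]
Visit Rex → queue []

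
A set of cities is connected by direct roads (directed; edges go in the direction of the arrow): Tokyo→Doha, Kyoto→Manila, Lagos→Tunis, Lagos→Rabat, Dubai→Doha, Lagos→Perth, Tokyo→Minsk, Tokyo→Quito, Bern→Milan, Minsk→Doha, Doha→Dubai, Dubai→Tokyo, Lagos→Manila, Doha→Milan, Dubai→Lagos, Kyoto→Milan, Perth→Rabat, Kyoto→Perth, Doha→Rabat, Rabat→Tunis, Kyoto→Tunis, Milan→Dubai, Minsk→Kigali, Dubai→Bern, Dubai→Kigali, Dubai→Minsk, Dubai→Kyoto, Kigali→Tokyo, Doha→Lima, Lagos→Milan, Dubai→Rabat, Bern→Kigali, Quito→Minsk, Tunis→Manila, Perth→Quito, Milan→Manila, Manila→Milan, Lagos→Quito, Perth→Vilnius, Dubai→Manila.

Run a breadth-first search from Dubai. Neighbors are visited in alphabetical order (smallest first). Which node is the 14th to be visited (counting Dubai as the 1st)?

Tunis

Visit Dubai; enqueue Bern, Doha, Kigali, Kyoto, Lagos, Manila, Minsk, Rabat, Tokyo → queue [Bern, Doha, Kigali, Kyoto, Lagos, Manila, Minsk, Rabat, Tokyo]
Visit Bern; enqueue Milan → queue [Doha, Kigali, Kyoto, Lagos, Manila, Minsk, Rabat, Tokyo, Milan]
Visit Doha; enqueue Lima → queue [Kigali, Kyoto, Lagos, Manila, Minsk, Rabat, Tokyo, Milan, Lima]
Visit Kigali → queue [Kyoto, Lagos, Manila, Minsk, Rabat, Tokyo, Milan, Lima]
Visit Kyoto; enqueue Perth, Tunis → queue [Lagos, Manila, Minsk, Rabat, Tokyo, Milan, Lima, Perth, Tunis]
Visit Lagos; enqueue Quito → queue [Manila, Minsk, Rabat, Tokyo, Milan, Lima, Perth, Tunis, Quito]
Visit Manila → queue [Minsk, Rabat, Tokyo, Milan, Lima, Perth, Tunis, Quito]
Visit Minsk → queue [Rabat, Tokyo, Milan, Lima, Perth, Tunis, Quito]
Visit Rabat → queue [Tokyo, Milan, Lima, Perth, Tunis, Quito]
Visit Tokyo → queue [Milan, Lima, Perth, Tunis, Quito]
Visit Milan → queue [Lima, Perth, Tunis, Quito]
Visit Lima → queue [Perth, Tunis, Quito]
Visit Perth; enqueue Vilnius → queue [Tunis, Quito, Vilnius]
Visit Tunis → queue [Quito, Vilnius]
Visit Quito → queue [Vilnius]
Visit Vilnius → queue []

Visit order: Dubai, Bern, Doha, Kigali, Kyoto, Lagos, Manila, Minsk, Rabat, Tokyo, Milan, Lima, Perth, Tunis, Quito, Vilnius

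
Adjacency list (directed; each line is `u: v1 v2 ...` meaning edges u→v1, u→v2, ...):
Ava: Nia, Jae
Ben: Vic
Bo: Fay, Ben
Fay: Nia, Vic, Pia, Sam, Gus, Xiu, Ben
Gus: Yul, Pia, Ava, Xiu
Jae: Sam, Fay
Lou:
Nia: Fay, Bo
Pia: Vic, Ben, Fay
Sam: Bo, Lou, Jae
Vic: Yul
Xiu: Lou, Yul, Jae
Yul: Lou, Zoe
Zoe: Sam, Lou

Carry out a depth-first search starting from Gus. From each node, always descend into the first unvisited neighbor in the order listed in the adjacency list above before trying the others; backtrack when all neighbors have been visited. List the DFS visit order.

Visit Gus
Gus → Yul
Yul → Lou
Yul → Zoe
Zoe → Sam
Sam → Bo
Bo → Fay
Fay → Nia
Fay → Vic
Fay → Pia
Pia → Ben
Fay → Xiu
Xiu → Jae
Gus → Ava

Gus -> Yul -> Lou -> Zoe -> Sam -> Bo -> Fay -> Nia -> Vic -> Pia -> Ben -> Xiu -> Jae -> Ava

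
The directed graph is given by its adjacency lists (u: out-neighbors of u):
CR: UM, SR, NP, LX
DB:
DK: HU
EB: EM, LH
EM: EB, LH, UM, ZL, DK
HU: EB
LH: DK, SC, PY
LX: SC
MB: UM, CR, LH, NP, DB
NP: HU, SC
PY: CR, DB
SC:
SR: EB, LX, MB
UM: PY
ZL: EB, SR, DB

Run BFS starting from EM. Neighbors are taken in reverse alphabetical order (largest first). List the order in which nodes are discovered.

EM -> ZL -> UM -> LH -> EB -> DK -> SR -> DB -> PY -> SC -> HU -> MB -> LX -> CR -> NP

Visit EM; enqueue ZL, UM, LH, EB, DK → queue [ZL, UM, LH, EB, DK]
Visit ZL; enqueue SR, DB → queue [UM, LH, EB, DK, SR, DB]
Visit UM; enqueue PY → queue [LH, EB, DK, SR, DB, PY]
Visit LH; enqueue SC → queue [EB, DK, SR, DB, PY, SC]
Visit EB → queue [DK, SR, DB, PY, SC]
Visit DK; enqueue HU → queue [SR, DB, PY, SC, HU]
Visit SR; enqueue MB, LX → queue [DB, PY, SC, HU, MB, LX]
Visit DB → queue [PY, SC, HU, MB, LX]
Visit PY; enqueue CR → queue [SC, HU, MB, LX, CR]
Visit SC → queue [HU, MB, LX, CR]
Visit HU → queue [MB, LX, CR]
Visit MB; enqueue NP → queue [LX, CR, NP]
Visit LX → queue [CR, NP]
Visit CR → queue [NP]
Visit NP → queue []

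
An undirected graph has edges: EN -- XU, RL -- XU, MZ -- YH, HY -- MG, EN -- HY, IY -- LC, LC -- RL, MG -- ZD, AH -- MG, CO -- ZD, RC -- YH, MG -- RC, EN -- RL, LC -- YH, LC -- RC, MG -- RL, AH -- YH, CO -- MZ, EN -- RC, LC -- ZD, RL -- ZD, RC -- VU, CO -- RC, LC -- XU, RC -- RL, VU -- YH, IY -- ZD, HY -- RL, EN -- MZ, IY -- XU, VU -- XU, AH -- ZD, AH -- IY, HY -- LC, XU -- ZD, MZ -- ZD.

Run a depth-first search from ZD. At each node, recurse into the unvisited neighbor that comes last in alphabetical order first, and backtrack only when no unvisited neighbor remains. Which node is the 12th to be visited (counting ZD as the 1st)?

EN

Visit ZD
ZD → XU
XU → VU
VU → YH
YH → RC
RC → RL
RL → MG
MG → HY
HY → LC
LC → IY
IY → AH
HY → EN
EN → MZ
MZ → CO

Visit order: ZD, XU, VU, YH, RC, RL, MG, HY, LC, IY, AH, EN, MZ, CO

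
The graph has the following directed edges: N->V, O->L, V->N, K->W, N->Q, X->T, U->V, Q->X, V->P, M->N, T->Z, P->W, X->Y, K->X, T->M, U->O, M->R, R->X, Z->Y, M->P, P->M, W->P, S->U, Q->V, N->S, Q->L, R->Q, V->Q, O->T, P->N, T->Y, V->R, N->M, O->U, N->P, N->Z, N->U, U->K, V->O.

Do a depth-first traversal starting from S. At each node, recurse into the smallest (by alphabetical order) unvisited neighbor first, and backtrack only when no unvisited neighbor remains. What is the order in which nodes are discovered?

S U K W P M N Q L V O T Y Z R X

Visit S
S → U
U → K
K → W
W → P
P → M
M → N
N → Q
Q → L
Q → V
V → O
O → T
T → Y
T → Z
V → R
R → X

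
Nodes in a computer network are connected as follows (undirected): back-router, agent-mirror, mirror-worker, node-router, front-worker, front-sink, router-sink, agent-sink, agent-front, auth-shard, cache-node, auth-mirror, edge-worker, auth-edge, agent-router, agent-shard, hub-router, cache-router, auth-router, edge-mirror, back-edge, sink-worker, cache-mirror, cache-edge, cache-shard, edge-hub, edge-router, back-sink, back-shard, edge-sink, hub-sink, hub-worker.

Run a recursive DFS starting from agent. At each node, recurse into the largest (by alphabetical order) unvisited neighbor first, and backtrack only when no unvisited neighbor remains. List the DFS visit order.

agent -> sink -> worker -> mirror -> edge -> router -> node -> cache -> shard -> back -> auth -> hub -> front

Visit agent
agent → sink
sink → worker
worker → mirror
mirror → edge
edge → router
router → node
node → cache
cache → shard
shard → back
shard → auth
router → hub
worker → front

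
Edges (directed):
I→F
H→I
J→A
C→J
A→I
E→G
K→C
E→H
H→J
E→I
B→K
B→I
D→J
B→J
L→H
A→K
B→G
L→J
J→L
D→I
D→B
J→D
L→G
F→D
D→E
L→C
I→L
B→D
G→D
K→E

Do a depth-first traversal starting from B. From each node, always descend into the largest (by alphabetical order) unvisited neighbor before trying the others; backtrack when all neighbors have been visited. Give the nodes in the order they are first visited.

Visit B
B → K
K → E
E → I
I → L
L → J
J → D
J → A
L → H
L → G
L → C
I → F

B -> K -> E -> I -> L -> J -> D -> A -> H -> G -> C -> F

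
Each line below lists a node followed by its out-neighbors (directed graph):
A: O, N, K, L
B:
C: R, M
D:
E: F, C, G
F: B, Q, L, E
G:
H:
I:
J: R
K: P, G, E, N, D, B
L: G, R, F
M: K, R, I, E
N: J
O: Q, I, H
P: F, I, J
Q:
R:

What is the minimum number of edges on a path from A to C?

3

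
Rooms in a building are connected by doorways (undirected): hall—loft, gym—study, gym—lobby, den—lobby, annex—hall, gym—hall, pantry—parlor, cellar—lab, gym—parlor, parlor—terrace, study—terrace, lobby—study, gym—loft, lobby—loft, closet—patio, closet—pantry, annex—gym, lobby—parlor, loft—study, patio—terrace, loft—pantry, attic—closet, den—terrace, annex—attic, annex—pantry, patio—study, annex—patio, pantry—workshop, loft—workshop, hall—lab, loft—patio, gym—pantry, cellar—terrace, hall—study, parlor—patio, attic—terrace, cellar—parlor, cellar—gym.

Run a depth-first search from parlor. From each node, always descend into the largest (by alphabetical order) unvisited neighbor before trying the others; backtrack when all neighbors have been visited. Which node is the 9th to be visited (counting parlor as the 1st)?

lobby

Visit parlor
parlor → terrace
terrace → study
study → patio
patio → loft
loft → workshop
workshop → pantry
pantry → gym
gym → lobby
lobby → den
gym → hall
hall → lab
lab → cellar
hall → annex
annex → attic
attic → closet

Visit order: parlor, terrace, study, patio, loft, workshop, pantry, gym, lobby, den, hall, lab, cellar, annex, attic, closet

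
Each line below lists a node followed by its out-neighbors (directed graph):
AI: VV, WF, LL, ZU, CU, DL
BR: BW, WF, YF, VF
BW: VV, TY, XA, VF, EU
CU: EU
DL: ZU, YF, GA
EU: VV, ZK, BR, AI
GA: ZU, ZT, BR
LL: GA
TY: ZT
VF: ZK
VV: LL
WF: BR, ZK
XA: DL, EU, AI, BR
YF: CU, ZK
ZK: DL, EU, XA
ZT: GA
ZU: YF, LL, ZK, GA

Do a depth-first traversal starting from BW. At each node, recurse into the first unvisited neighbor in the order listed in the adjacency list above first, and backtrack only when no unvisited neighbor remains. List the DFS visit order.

BW, VV, LL, GA, ZU, YF, CU, EU, ZK, DL, XA, AI, WF, BR, VF, ZT, TY

Visit BW
BW → VV
VV → LL
LL → GA
GA → ZU
ZU → YF
YF → CU
CU → EU
EU → ZK
ZK → DL
ZK → XA
XA → AI
AI → WF
WF → BR
BR → VF
GA → ZT
BW → TY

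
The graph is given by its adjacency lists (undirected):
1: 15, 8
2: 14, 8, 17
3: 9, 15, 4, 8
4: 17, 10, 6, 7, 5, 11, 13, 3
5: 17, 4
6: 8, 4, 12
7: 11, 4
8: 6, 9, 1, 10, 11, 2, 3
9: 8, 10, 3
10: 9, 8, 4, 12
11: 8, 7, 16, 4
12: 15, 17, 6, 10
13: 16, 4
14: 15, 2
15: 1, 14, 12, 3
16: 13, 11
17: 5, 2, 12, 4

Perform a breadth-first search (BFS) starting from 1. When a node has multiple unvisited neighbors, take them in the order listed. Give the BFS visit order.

1 -> 15 -> 8 -> 14 -> 12 -> 3 -> 6 -> 9 -> 10 -> 11 -> 2 -> 17 -> 4 -> 7 -> 16 -> 5 -> 13

Visit 1; enqueue 15, 8 → queue [15, 8]
Visit 15; enqueue 14, 12, 3 → queue [8, 14, 12, 3]
Visit 8; enqueue 6, 9, 10, 11, 2 → queue [14, 12, 3, 6, 9, 10, 11, 2]
Visit 14 → queue [12, 3, 6, 9, 10, 11, 2]
Visit 12; enqueue 17 → queue [3, 6, 9, 10, 11, 2, 17]
Visit 3; enqueue 4 → queue [6, 9, 10, 11, 2, 17, 4]
Visit 6 → queue [9, 10, 11, 2, 17, 4]
Visit 9 → queue [10, 11, 2, 17, 4]
Visit 10 → queue [11, 2, 17, 4]
Visit 11; enqueue 7, 16 → queue [2, 17, 4, 7, 16]
Visit 2 → queue [17, 4, 7, 16]
Visit 17; enqueue 5 → queue [4, 7, 16, 5]
Visit 4; enqueue 13 → queue [7, 16, 5, 13]
Visit 7 → queue [16, 5, 13]
Visit 16 → queue [5, 13]
Visit 5 → queue [13]
Visit 13 → queue []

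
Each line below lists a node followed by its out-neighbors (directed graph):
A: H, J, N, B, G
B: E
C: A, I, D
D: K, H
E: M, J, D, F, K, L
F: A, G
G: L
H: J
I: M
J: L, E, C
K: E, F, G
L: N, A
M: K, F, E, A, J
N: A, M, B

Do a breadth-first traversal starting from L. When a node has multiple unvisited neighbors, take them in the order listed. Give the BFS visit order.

L N A M B H J G K F E C D I

Visit L; enqueue N, A → queue [N, A]
Visit N; enqueue M, B → queue [A, M, B]
Visit A; enqueue H, J, G → queue [M, B, H, J, G]
Visit M; enqueue K, F, E → queue [B, H, J, G, K, F, E]
Visit B → queue [H, J, G, K, F, E]
Visit H → queue [J, G, K, F, E]
Visit J; enqueue C → queue [G, K, F, E, C]
Visit G → queue [K, F, E, C]
Visit K → queue [F, E, C]
Visit F → queue [E, C]
Visit E; enqueue D → queue [C, D]
Visit C; enqueue I → queue [D, I]
Visit D → queue [I]
Visit I → queue []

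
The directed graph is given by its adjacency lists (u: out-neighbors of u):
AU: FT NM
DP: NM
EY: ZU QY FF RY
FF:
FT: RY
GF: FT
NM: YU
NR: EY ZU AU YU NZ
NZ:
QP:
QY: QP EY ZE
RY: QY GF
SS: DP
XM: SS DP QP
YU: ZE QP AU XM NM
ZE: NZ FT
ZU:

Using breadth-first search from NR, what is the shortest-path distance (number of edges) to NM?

Level 0: NR
Level 1: AU, EY, NZ, YU, ZU
Level 2: FF, FT, NM, QP, QY, RY, XM, ZE
Level 3: DP, GF, SS
NM first appears at level 2.

2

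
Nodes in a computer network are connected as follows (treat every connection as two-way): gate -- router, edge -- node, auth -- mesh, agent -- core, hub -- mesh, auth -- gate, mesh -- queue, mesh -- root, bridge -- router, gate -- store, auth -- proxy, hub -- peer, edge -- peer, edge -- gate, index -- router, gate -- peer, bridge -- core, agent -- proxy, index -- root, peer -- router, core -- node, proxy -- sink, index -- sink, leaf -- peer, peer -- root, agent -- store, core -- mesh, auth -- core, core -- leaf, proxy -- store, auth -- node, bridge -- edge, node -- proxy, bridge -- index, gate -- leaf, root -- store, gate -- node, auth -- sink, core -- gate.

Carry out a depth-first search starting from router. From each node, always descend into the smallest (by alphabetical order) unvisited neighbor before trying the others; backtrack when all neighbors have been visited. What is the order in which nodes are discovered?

router, bridge, core, agent, proxy, auth, gate, edge, node, peer, hub, mesh, queue, root, index, sink, store, leaf

Visit router
router → bridge
bridge → core
core → agent
agent → proxy
proxy → auth
auth → gate
gate → edge
edge → node
edge → peer
peer → hub
hub → mesh
mesh → queue
mesh → root
root → index
index → sink
root → store
peer → leaf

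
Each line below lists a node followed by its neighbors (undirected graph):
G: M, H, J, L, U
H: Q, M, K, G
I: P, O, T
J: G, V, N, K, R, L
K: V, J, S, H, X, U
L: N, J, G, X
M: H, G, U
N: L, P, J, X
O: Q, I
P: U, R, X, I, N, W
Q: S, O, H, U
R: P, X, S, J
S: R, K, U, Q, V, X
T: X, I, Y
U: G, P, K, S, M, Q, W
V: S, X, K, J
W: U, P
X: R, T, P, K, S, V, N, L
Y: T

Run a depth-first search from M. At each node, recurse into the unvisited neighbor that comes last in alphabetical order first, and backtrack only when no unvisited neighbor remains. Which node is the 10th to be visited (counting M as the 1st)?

Visit M
M → U
U → W
W → P
P → X
X → V
V → S
S → R
R → J
J → N
N → L
L → G
G → H
H → Q
Q → O
O → I
I → T
T → Y
H → K

Visit order: M, U, W, P, X, V, S, R, J, N, L, G, H, Q, O, I, T, Y, K

N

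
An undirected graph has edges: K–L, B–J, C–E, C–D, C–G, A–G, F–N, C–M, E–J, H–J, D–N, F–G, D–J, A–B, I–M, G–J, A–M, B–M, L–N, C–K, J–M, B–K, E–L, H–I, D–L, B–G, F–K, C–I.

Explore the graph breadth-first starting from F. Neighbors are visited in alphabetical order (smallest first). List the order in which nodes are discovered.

Visit F; enqueue G, K, N → queue [G, K, N]
Visit G; enqueue A, B, C, J → queue [K, N, A, B, C, J]
Visit K; enqueue L → queue [N, A, B, C, J, L]
Visit N; enqueue D → queue [A, B, C, J, L, D]
Visit A; enqueue M → queue [B, C, J, L, D, M]
Visit B → queue [C, J, L, D, M]
Visit C; enqueue E, I → queue [J, L, D, M, E, I]
Visit J; enqueue H → queue [L, D, M, E, I, H]
Visit L → queue [D, M, E, I, H]
Visit D → queue [M, E, I, H]
Visit M → queue [E, I, H]
Visit E → queue [I, H]
Visit I → queue [H]
Visit H → queue []

F -> G -> K -> N -> A -> B -> C -> J -> L -> D -> M -> E -> I -> H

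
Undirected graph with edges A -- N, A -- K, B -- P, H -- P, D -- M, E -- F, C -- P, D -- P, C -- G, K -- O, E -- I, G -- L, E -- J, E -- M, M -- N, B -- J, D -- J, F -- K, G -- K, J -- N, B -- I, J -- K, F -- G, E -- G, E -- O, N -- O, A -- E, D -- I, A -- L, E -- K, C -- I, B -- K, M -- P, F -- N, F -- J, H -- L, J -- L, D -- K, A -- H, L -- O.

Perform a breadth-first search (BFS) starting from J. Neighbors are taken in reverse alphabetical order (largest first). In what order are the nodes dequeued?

J N L K F E D B O M A H G I P C

Visit J; enqueue N, L, K, F, E, D, B → queue [N, L, K, F, E, D, B]
Visit N; enqueue O, M, A → queue [L, K, F, E, D, B, O, M, A]
Visit L; enqueue H, G → queue [K, F, E, D, B, O, M, A, H, G]
Visit K → queue [F, E, D, B, O, M, A, H, G]
Visit F → queue [E, D, B, O, M, A, H, G]
Visit E; enqueue I → queue [D, B, O, M, A, H, G, I]
Visit D; enqueue P → queue [B, O, M, A, H, G, I, P]
Visit B → queue [O, M, A, H, G, I, P]
Visit O → queue [M, A, H, G, I, P]
Visit M → queue [A, H, G, I, P]
Visit A → queue [H, G, I, P]
Visit H → queue [G, I, P]
Visit G; enqueue C → queue [I, P, C]
Visit I → queue [P, C]
Visit P → queue [C]
Visit C → queue []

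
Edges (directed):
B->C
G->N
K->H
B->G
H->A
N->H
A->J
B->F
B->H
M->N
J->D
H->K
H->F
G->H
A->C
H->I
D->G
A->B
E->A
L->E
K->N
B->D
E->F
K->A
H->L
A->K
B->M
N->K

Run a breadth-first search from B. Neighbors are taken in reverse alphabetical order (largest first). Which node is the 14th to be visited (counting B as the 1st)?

Visit B; enqueue M, H, G, F, D, C → queue [M, H, G, F, D, C]
Visit M; enqueue N → queue [H, G, F, D, C, N]
Visit H; enqueue L, K, I, A → queue [G, F, D, C, N, L, K, I, A]
Visit G → queue [F, D, C, N, L, K, I, A]
Visit F → queue [D, C, N, L, K, I, A]
Visit D → queue [C, N, L, K, I, A]
Visit C → queue [N, L, K, I, A]
Visit N → queue [L, K, I, A]
Visit L; enqueue E → queue [K, I, A, E]
Visit K → queue [I, A, E]
Visit I → queue [A, E]
Visit A; enqueue J → queue [E, J]
Visit E → queue [J]
Visit J → queue []

Visit order: B, M, H, G, F, D, C, N, L, K, I, A, E, J

J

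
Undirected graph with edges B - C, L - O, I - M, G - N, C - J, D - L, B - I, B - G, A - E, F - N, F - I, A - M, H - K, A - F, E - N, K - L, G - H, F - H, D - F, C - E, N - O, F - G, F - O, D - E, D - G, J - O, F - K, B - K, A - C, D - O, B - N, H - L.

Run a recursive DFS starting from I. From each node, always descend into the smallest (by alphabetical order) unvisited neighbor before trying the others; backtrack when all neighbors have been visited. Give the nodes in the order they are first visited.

Visit I
I → B
B → C
C → A
A → E
E → D
D → F
F → G
G → H
H → K
K → L
L → O
O → J
O → N
A → M

I B C A E D F G H K L O J N M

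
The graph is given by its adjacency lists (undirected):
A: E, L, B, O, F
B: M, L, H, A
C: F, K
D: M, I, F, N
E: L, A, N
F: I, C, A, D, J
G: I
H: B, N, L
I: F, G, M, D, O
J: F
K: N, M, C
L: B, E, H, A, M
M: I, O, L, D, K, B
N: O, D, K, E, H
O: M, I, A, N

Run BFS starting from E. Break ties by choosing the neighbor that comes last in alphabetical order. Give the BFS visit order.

E, N, L, A, O, K, H, D, M, B, F, I, C, J, G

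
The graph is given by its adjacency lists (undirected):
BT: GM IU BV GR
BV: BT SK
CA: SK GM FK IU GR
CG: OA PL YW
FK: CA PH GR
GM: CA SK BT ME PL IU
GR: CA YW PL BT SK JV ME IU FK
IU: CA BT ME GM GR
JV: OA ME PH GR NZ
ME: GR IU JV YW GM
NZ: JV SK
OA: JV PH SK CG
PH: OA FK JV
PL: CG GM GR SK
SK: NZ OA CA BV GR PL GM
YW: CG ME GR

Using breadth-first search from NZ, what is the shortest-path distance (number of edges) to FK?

Level 0: NZ
Level 1: JV, SK
Level 2: BV, CA, GM, GR, ME, OA, PH, PL
Level 3: BT, CG, FK, IU, YW
FK first appears at level 3.

3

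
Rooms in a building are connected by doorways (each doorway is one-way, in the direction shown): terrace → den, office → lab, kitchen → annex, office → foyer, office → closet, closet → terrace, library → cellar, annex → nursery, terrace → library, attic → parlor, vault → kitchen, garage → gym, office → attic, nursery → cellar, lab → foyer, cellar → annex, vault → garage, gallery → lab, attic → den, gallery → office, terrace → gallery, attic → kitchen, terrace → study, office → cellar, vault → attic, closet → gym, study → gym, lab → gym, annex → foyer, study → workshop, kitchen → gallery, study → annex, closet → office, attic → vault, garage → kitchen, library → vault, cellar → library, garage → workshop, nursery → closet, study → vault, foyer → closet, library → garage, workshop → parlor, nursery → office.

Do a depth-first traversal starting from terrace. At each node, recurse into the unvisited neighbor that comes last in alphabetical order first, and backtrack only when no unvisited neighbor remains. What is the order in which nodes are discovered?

Visit terrace
terrace → study
study → workshop
workshop → parlor
study → vault
vault → kitchen
kitchen → gallery
gallery → office
office → lab
lab → gym
lab → foyer
foyer → closet
office → cellar
cellar → library
library → garage
cellar → annex
annex → nursery
office → attic
attic → den

terrace -> study -> workshop -> parlor -> vault -> kitchen -> gallery -> office -> lab -> gym -> foyer -> closet -> cellar -> library -> garage -> annex -> nursery -> attic -> den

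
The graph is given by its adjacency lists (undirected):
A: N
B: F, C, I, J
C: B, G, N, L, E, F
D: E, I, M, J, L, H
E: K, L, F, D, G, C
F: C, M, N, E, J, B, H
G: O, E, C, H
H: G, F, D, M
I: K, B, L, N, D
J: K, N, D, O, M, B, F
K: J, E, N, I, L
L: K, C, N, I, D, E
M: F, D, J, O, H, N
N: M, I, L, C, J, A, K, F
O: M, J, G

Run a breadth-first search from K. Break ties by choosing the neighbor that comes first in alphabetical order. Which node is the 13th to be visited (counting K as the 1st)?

Visit K; enqueue E, I, J, L, N → queue [E, I, J, L, N]
Visit E; enqueue C, D, F, G → queue [I, J, L, N, C, D, F, G]
Visit I; enqueue B → queue [J, L, N, C, D, F, G, B]
Visit J; enqueue M, O → queue [L, N, C, D, F, G, B, M, O]
Visit L → queue [N, C, D, F, G, B, M, O]
Visit N; enqueue A → queue [C, D, F, G, B, M, O, A]
Visit C → queue [D, F, G, B, M, O, A]
Visit D; enqueue H → queue [F, G, B, M, O, A, H]
Visit F → queue [G, B, M, O, A, H]
Visit G → queue [B, M, O, A, H]
Visit B → queue [M, O, A, H]
Visit M → queue [O, A, H]
Visit O → queue [A, H]
Visit A → queue [H]
Visit H → queue []

Visit order: K, E, I, J, L, N, C, D, F, G, B, M, O, A, H

O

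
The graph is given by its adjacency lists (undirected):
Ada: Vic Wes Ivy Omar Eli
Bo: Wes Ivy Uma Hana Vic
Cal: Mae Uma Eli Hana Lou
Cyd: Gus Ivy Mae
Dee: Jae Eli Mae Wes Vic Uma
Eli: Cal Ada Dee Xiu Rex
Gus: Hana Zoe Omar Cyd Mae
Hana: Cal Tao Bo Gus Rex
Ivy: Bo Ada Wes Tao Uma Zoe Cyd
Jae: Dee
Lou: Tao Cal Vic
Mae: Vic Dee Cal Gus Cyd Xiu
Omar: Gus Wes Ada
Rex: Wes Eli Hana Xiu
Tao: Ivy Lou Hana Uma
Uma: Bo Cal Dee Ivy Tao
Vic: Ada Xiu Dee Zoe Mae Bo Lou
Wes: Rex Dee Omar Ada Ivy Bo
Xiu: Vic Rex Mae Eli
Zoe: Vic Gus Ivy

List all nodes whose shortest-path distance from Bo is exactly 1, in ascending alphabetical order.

Level 0: Bo
Level 1: Hana, Ivy, Uma, Vic, Wes
Level 2: Ada, Cal, Cyd, Dee, Gus, Lou, Mae, Omar, Rex, Tao, Xiu, Zoe
Level 3: Eli, Jae

Hana, Ivy, Uma, Vic, Wes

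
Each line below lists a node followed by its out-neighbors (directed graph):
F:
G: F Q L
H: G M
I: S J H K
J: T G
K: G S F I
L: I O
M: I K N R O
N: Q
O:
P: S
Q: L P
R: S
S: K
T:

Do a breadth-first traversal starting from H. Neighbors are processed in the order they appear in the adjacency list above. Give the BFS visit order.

H -> G -> M -> F -> Q -> L -> I -> K -> N -> R -> O -> P -> S -> J -> T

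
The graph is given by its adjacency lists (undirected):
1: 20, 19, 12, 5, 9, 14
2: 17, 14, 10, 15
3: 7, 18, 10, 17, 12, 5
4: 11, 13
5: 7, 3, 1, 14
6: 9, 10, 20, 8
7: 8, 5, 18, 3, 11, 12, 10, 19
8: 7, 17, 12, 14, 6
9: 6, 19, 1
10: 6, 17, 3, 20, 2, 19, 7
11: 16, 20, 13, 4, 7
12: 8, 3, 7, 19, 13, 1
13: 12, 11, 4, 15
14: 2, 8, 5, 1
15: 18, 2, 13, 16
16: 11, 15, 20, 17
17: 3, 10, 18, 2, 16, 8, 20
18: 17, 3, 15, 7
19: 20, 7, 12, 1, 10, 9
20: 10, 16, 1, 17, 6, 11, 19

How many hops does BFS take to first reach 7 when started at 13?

2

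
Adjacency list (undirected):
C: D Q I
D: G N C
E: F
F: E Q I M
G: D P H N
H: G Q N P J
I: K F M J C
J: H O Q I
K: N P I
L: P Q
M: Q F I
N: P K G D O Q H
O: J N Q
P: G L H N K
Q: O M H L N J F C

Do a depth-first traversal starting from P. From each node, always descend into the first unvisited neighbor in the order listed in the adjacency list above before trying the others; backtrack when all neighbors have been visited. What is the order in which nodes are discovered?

P → G → D → N → K → I → F → E → Q → O → J → H → M → L → C

Visit P
P → G
G → D
D → N
N → K
K → I
I → F
F → E
F → Q
Q → O
O → J
J → H
Q → M
Q → L
Q → C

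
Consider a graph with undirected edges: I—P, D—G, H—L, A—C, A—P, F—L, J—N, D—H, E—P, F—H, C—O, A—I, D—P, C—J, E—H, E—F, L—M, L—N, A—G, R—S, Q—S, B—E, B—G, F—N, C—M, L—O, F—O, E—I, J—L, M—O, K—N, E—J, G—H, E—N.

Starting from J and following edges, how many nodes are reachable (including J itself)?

BFS from J visits: J, C, E, L, N, A, M, O, B, F, H, I, P, K, G, D
Reachable nodes: 16 of 19 total.

16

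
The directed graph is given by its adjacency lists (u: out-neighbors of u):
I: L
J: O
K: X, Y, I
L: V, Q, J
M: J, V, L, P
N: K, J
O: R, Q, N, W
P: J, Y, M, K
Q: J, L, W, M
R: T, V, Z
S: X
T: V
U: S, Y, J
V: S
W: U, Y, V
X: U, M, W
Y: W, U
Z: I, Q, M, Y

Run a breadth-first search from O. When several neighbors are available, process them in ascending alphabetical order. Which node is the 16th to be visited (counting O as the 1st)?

X

Visit O; enqueue N, Q, R, W → queue [N, Q, R, W]
Visit N; enqueue J, K → queue [Q, R, W, J, K]
Visit Q; enqueue L, M → queue [R, W, J, K, L, M]
Visit R; enqueue T, V, Z → queue [W, J, K, L, M, T, V, Z]
Visit W; enqueue U, Y → queue [J, K, L, M, T, V, Z, U, Y]
Visit J → queue [K, L, M, T, V, Z, U, Y]
Visit K; enqueue I, X → queue [L, M, T, V, Z, U, Y, I, X]
Visit L → queue [M, T, V, Z, U, Y, I, X]
Visit M; enqueue P → queue [T, V, Z, U, Y, I, X, P]
Visit T → queue [V, Z, U, Y, I, X, P]
Visit V; enqueue S → queue [Z, U, Y, I, X, P, S]
Visit Z → queue [U, Y, I, X, P, S]
Visit U → queue [Y, I, X, P, S]
Visit Y → queue [I, X, P, S]
Visit I → queue [X, P, S]
Visit X → queue [P, S]
Visit P → queue [S]
Visit S → queue []

Visit order: O, N, Q, R, W, J, K, L, M, T, V, Z, U, Y, I, X, P, S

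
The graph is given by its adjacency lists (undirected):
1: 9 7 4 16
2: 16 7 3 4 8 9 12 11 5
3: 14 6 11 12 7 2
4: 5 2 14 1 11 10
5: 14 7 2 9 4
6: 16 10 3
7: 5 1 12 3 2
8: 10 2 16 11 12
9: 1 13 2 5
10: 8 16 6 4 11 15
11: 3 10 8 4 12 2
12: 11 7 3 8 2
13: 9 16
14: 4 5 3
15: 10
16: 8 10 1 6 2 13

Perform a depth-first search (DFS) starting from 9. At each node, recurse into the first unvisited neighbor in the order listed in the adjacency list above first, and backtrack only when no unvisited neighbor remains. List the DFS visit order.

9 1 7 5 14 4 2 16 8 10 6 3 11 12 15 13

Visit 9
9 → 1
1 → 7
7 → 5
5 → 14
14 → 4
4 → 2
2 → 16
16 → 8
8 → 10
10 → 6
6 → 3
3 → 11
11 → 12
10 → 15
16 → 13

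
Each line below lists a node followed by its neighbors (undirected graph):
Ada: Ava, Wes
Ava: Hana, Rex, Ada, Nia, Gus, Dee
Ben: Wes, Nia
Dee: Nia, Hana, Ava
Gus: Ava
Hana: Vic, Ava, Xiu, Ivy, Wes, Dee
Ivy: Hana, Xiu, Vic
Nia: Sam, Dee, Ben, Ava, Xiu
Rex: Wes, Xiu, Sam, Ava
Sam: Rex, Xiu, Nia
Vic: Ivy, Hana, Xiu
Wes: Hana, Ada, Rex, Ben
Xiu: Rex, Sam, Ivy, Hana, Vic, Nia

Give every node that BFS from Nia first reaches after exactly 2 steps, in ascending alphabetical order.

Ada, Gus, Hana, Ivy, Rex, Vic, Wes

Level 0: Nia
Level 1: Ava, Ben, Dee, Sam, Xiu
Level 2: Ada, Gus, Hana, Ivy, Rex, Vic, Wes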